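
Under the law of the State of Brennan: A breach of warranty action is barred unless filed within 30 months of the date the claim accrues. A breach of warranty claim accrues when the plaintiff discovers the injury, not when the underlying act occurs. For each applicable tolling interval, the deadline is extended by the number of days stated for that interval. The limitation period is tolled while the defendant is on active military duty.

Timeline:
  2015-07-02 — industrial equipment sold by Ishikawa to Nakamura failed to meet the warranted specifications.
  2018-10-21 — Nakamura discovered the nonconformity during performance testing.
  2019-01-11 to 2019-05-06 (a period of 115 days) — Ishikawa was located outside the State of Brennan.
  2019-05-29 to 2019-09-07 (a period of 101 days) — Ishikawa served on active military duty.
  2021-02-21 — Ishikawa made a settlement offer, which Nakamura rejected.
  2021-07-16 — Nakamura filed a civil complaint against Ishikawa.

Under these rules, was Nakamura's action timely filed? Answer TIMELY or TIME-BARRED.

TIMELY

The claim did not accrue until Nakamura discovered the injury on 2018-10-21; the 2015-07-02 act date does not start the clock under the stated rule.
Adding the 30 months base period to 2018-10-21 gives a deadline of 2021-04-21, before any tolling.
Because the defendant's active military service ran from 2019-05-29 to 2019-09-07, the deadline is extended by 101 days to 2021-07-31.
No stated provision tolls the period for the defendant's absence, so the interval from 2019-01-11 to 2019-05-06 has no effect on the deadline.
The other events in the timeline have no effect on the limitation period under the stated rules.
Filing on 2021-07-16 beat the 2021-07-31 deadline — the action is timely.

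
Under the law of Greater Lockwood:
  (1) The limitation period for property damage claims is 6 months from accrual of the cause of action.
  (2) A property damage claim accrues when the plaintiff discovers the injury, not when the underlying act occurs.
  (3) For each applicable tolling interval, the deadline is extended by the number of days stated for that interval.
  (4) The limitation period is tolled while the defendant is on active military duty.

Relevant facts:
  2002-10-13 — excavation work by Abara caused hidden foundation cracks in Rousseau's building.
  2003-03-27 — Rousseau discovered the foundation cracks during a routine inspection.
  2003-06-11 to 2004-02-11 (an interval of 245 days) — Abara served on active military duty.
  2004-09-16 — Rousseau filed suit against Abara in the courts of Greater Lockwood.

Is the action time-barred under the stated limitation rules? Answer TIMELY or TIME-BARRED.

TIME-BARRED

Under the discovery rule, the claim accrued on 2003-03-27, when Rousseau discovered the injury — not on the 2002-10-13 date of the underlying act.
Adding the 6 months base period to 2003-03-27 gives a deadline of 2003-09-27, before any tolling.
Because the defendant's active military service ran from 2003-06-11 to 2004-02-11, the deadline is extended by 245 days to 2004-05-29.
Rousseau filed on 2004-09-16, after the 2004-05-29 deadline, so the action is time-barred.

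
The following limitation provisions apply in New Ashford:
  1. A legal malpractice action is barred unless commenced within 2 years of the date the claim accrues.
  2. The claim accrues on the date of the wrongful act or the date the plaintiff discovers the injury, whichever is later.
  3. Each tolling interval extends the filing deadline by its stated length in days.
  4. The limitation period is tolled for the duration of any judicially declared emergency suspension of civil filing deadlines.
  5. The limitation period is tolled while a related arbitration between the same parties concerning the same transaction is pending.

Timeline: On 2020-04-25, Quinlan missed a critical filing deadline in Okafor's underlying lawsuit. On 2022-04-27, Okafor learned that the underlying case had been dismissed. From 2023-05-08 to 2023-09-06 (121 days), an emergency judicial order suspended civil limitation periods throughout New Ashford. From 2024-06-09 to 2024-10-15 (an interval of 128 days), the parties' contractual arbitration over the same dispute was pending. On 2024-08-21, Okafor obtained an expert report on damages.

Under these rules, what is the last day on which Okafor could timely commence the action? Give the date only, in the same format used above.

2025-01-01

Taking the later of the act (2020-04-25) and discovery (2022-04-27), the claim accrued on 2022-04-27.
Adding the 2 years base period to 2022-04-27 gives a deadline of 2024-04-27, before any tolling.
The emergency suspension of filing deadlines from 2023-05-08 to 2023-09-06 tolled the period for 121 days, extending the deadline to 2024-08-26.
The period was tolled for 128 days by the pending related arbitration (2024-06-09 to 2024-10-15), pushing the deadline to 2025-01-01.
None of the other events listed affects the running of the period under the stated rules.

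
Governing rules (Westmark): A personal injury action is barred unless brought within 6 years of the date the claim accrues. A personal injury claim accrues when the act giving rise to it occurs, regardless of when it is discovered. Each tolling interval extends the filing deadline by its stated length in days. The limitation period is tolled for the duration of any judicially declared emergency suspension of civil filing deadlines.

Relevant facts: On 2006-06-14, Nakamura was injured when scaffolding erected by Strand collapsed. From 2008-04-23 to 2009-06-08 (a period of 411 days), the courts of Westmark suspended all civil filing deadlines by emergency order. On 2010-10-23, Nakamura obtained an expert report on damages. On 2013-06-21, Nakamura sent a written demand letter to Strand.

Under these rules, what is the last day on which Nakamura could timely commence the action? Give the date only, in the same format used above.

2013-07-30

The claim accrued on 2006-06-14, the date of the act.
Adding the 6 years base period to 2006-06-14 gives a deadline of 2012-06-14, before any tolling.
The emergency suspension of filing deadlines from 2008-04-23 to 2009-06-08 tolled the period for 411 days, extending the deadline to 2013-07-30.
None of the other events listed affects the running of the period under the stated rules.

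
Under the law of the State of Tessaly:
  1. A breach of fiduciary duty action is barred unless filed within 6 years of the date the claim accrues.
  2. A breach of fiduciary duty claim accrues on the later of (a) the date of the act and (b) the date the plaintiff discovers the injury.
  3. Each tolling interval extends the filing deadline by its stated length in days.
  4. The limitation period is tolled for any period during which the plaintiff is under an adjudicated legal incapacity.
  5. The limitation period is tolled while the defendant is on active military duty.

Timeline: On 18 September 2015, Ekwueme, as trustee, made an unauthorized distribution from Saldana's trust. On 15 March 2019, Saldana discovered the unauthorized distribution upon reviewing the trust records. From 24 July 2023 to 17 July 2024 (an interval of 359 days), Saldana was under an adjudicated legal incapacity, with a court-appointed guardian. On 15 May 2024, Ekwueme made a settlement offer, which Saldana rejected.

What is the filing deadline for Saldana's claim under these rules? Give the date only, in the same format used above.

9 March 2026

Because discovery on 15 March 2019 post-dates the 18 September 2015 act, accrual under the later-of rule falls on 15 March 2019.
6 years from 15 March 2019 is 15 March 2025.
The period was tolled for 359 days by the plaintiff's legal incapacity (24 July 2023 to 17 July 2024), pushing the deadline to 9 March 2026.
Nothing else in the chronology tolls or restarts the period.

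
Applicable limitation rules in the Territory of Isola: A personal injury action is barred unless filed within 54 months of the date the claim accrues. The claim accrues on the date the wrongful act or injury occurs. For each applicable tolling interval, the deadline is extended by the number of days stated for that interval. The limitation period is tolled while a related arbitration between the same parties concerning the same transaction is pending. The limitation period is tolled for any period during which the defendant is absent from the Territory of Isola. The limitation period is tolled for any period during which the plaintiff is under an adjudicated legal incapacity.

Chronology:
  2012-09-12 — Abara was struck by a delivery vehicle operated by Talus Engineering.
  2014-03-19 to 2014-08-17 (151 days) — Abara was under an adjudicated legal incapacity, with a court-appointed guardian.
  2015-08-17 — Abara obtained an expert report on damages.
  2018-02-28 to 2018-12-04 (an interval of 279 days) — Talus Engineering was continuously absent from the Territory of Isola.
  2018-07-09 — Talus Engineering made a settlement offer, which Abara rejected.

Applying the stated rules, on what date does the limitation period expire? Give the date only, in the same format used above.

The claim accrued on 2012-09-12, the date of the act.
54 months from 2012-09-12 is 2017-03-12.
The period was tolled for 151 days by the plaintiff's legal incapacity (2014-03-19 to 2014-08-17), pushing the deadline to 2017-08-10.
The defendant's absence from the jurisdiction starting 2018-02-28 came too late — the period had run on 2017-08-10 — and so does not extend the deadline.
None of the other events listed affects the running of the period under the stated rules.

2017-08-10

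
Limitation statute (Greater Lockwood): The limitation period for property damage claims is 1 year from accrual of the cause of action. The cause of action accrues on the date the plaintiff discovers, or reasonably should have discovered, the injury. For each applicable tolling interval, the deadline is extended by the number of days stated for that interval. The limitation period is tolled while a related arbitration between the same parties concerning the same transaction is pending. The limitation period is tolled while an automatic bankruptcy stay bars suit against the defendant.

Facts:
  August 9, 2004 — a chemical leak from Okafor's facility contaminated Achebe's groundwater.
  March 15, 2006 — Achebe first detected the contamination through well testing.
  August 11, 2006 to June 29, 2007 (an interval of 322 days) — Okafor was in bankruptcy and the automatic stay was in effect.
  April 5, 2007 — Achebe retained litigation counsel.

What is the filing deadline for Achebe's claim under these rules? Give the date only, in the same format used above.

January 31, 2008

Under the discovery rule, the claim accrued on March 15, 2006, when Achebe discovered the injury — not on the August 9, 2004 date of the underlying act.
The untolled deadline — 1 year after March 15, 2006 — is March 15, 2007.
Because the automatic bankruptcy stay ran from August 11, 2006 to June 29, 2007, the deadline is extended by 322 days to January 31, 2008.
The other events in the timeline have no effect on the limitation period under the stated rules.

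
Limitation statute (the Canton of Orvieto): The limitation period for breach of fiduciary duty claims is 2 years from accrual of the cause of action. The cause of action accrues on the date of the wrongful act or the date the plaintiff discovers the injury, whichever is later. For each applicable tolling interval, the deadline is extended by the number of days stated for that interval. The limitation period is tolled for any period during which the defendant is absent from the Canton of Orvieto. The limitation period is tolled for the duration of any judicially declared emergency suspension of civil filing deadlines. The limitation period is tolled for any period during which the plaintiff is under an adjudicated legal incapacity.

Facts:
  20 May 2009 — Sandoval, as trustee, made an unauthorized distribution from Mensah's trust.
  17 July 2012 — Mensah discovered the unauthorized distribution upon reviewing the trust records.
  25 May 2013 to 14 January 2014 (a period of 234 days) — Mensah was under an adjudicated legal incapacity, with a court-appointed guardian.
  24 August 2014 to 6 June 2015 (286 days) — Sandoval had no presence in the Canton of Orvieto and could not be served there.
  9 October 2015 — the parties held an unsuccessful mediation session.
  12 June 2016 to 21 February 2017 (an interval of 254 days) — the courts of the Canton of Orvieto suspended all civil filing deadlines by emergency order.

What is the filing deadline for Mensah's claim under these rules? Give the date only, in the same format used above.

19 December 2015

Because discovery on 17 July 2012 post-dates the 20 May 2009 act, accrual under the later-of rule falls on 17 July 2012.
2 years from 17 July 2012 is 17 July 2014.
Because the plaintiff's legal incapacity ran from 25 May 2013 to 14 January 2014, the deadline is extended by 234 days to 8 March 2015.
The period was tolled for 286 days by the defendant's absence from the jurisdiction (24 August 2014 to 6 June 2015), pushing the deadline to 19 December 2015.
By the time the emergency suspension of filing deadlines began on 12 June 2016, the limitation period had already expired on 19 December 2015; that interval cannot revive it.
Nothing else in the chronology tolls or restarts the period.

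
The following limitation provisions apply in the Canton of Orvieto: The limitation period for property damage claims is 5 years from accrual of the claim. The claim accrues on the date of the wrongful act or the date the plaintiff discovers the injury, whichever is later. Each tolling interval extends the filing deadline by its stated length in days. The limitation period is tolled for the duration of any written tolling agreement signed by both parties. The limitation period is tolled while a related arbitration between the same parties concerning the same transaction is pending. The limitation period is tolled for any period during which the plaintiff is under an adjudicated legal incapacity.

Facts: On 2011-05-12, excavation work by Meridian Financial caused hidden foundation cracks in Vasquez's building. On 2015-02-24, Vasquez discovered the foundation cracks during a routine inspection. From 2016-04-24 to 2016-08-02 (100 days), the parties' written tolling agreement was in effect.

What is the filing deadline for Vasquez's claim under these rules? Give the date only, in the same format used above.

2020-06-03

Taking the later of the act (2011-05-12) and discovery (2015-02-24), the claim accrued on 2015-02-24.
The untolled deadline — 5 years after 2015-02-24 — is 2020-02-24.
The written tolling agreement from 2016-04-24 to 2016-08-02 tolled the period for 100 days, extending the deadline to 2020-06-03.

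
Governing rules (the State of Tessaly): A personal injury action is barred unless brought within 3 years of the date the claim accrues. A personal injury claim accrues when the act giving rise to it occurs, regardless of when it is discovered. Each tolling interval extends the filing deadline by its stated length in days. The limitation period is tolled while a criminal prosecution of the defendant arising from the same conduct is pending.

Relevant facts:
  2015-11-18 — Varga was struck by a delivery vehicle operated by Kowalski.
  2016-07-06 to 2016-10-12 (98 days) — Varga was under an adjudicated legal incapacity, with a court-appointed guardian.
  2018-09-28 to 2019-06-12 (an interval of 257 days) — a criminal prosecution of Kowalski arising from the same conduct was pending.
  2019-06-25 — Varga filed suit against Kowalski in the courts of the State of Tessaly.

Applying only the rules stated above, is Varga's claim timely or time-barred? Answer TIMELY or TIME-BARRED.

TIMELY

The claim accrued on 2015-11-18, the date of the act.
3 years from 2015-11-18 is 2018-11-18.
The pending criminal prosecution from 2018-09-28 to 2019-06-12 tolled the period for 257 days, extending the deadline to 2019-08-02.
Although the plaintiff's incapacity ran from 2016-07-06 to 2016-10-12, the stated rules do not make that a tolling event, so it is disregarded.
Filing on 2019-06-25 beat the 2019-08-02 deadline — the action is timely.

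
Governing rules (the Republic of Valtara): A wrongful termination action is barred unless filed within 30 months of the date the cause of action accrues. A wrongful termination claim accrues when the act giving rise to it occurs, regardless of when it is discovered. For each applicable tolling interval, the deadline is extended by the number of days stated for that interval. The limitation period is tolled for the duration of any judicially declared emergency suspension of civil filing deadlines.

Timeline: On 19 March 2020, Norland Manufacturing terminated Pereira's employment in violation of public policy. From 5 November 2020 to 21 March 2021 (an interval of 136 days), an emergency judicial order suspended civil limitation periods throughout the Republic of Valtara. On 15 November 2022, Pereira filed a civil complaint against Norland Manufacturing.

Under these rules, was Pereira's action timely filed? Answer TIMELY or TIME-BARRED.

The claim accrued on 19 March 2020, when the wrongful act occurred.
The untolled deadline — 30 months after 19 March 2020 — is 19 September 2022.
The emergency suspension of filing deadlines from 5 November 2020 to 21 March 2021 tolled the period for 136 days, extending the deadline to 2 February 2023.
Pereira filed on 15 November 2022, before the 2 February 2023 deadline, so the action is timely.

TIMELY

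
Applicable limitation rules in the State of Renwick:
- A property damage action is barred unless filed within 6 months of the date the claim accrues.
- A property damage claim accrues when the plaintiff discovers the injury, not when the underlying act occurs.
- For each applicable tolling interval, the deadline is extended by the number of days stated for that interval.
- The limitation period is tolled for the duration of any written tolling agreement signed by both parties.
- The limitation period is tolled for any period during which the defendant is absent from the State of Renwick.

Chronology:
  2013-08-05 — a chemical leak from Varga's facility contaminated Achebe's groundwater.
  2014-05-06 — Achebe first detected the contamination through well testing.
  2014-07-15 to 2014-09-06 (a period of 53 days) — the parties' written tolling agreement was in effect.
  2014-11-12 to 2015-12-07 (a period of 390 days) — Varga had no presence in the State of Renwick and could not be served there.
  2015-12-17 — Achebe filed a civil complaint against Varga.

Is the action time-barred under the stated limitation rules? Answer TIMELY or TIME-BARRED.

The claim did not accrue until Achebe discovered the injury on 2014-05-06; the 2013-08-05 act date does not start the clock under the stated rule.
6 months from 2014-05-06 is 2014-11-06.
Because the written tolling agreement ran from 2014-07-15 to 2014-09-06, the deadline is extended by 53 days to 2014-12-29.
The defendant's absence from the jurisdiction from 2014-11-12 to 2015-12-07 tolled the period for 390 days, extending the deadline to 2016-01-23.
Filing on 2015-12-17 beat the 2016-01-23 deadline — the action is timely.

TIMELY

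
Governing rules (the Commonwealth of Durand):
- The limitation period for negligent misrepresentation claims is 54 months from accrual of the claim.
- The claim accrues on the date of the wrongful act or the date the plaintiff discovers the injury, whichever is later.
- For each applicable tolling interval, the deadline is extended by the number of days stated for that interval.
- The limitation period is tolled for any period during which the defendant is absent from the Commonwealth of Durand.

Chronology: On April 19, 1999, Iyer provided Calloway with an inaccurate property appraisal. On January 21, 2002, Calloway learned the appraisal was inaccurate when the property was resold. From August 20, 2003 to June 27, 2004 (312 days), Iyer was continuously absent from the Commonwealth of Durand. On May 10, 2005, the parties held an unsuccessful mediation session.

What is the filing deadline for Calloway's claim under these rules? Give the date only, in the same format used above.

Because discovery on January 21, 2002 post-dates the April 19, 1999 act, accrual under the later-of rule falls on January 21, 2002.
The untolled deadline — 54 months after January 21, 2002 — is July 21, 2006.
The defendant's absence from the jurisdiction from August 20, 2003 to June 27, 2004 tolled the period for 312 days, extending the deadline to May 29, 2007.
Nothing else in the chronology tolls or restarts the period.

May 29, 2007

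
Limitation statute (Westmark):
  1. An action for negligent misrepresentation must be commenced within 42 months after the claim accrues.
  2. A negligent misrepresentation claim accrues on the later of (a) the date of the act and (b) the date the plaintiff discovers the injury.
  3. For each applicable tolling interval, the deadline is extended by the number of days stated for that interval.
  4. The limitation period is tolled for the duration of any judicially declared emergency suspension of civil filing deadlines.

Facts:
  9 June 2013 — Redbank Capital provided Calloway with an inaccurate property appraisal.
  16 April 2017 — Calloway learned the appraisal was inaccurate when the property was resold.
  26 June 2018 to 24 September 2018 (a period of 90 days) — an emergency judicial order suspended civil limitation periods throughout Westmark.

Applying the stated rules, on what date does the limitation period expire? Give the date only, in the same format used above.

Because discovery on 16 April 2017 post-dates the 9 June 2013 act, accrual under the later-of rule falls on 16 April 2017.
The untolled deadline — 42 months after 16 April 2017 — is 16 October 2020.
The emergency suspension of filing deadlines from 26 June 2018 to 24 September 2018 tolled the period for 90 days, extending the deadline to 14 January 2021.

14 January 2021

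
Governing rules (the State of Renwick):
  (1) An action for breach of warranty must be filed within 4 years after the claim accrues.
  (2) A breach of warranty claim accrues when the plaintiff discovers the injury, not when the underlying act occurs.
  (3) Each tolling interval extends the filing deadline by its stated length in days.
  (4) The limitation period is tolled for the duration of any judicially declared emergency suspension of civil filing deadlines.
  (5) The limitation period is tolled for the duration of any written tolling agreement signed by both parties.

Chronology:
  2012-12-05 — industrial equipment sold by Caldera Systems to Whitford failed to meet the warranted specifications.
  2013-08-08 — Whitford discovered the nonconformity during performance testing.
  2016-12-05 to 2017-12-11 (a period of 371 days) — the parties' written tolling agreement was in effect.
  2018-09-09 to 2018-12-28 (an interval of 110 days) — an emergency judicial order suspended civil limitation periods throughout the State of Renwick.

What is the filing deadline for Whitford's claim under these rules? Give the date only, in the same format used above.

2018-08-14

Accrual is tied to discovery, so the period began on 2013-08-08 rather than on 2012-12-05 when the act occurred.
4 years from 2013-08-08 is 2017-08-08.
The written tolling agreement from 2016-12-05 to 2017-12-11 tolled the period for 371 days, extending the deadline to 2018-08-14.
By the time the emergency suspension of filing deadlines began on 2018-09-09, the limitation period had already expired on 2018-08-14; that interval cannot revive it.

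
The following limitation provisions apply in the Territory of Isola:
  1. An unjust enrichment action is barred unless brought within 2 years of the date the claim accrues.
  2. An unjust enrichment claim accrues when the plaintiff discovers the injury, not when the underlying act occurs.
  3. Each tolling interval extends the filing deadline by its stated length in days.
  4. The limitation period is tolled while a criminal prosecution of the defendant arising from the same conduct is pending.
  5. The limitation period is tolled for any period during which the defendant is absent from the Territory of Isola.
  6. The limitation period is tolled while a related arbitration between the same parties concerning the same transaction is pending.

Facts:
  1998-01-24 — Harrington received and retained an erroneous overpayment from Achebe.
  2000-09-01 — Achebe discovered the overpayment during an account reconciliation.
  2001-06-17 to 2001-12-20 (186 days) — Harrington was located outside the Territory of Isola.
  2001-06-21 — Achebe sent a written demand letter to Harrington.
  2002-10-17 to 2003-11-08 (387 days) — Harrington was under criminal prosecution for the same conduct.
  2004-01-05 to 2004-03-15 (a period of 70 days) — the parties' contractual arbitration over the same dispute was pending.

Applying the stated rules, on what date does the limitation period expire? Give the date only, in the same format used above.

Accrual is tied to discovery, so the period began on 2000-09-01 rather than on 1998-01-24 when the act occurred.
2 years from 2000-09-01 is 2002-09-01.
Because the defendant's absence from the jurisdiction ran from 2001-06-17 to 2001-12-20, the deadline is extended by 186 days to 2003-03-06.
Because the pending criminal prosecution ran from 2002-10-17 to 2003-11-08, the deadline is extended by 387 days to 2004-03-27.
The pending related arbitration from 2004-01-05 to 2004-03-15 tolled the period for 70 days, extending the deadline to 2004-06-05.
Nothing else in the chronology tolls or restarts the period.

2004-06-05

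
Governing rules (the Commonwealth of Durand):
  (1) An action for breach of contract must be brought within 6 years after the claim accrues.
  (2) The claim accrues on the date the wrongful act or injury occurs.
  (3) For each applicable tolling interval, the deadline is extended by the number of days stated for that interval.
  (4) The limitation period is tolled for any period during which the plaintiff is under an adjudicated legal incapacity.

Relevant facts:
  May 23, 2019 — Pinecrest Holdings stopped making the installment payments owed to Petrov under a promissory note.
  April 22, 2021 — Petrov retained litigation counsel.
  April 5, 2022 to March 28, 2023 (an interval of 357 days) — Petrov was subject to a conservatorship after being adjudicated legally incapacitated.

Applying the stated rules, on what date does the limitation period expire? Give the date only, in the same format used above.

May 15, 2026

The claim accrued on May 23, 2019, the date of the act.
6 years from May 23, 2019 is May 23, 2025.
Because the plaintiff's legal incapacity ran from April 5, 2022 to March 28, 2023, the deadline is extended by 357 days to May 15, 2026.
The other events in the timeline have no effect on the limitation period under the stated rules.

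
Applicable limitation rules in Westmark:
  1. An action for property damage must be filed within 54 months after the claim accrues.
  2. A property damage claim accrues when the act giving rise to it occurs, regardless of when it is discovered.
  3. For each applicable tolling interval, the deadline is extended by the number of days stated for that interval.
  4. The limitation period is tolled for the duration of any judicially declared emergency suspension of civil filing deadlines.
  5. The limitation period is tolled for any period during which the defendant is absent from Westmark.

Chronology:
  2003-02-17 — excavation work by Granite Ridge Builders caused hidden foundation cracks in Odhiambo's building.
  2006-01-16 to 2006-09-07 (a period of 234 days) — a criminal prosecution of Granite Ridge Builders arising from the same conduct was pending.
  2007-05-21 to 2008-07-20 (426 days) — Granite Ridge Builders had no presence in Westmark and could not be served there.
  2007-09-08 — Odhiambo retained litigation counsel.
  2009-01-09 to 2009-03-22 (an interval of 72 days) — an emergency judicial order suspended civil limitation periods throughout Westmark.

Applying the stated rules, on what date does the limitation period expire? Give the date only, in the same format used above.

The claim accrued on 2003-02-17, when the wrongful act occurred.
The untolled deadline — 54 months after 2003-02-17 — is 2007-08-17.
Because the defendant's absence from the jurisdiction ran from 2007-05-21 to 2008-07-20, the deadline is extended by 426 days to 2008-10-16.
The emergency suspension of filing deadlines starting 2009-01-09 came too late — the period had run on 2008-10-16 — and so does not extend the deadline.
No stated provision tolls the period for a criminal prosecution, so the interval from 2006-01-16 to 2006-09-07 has no effect on the deadline.
None of the other events listed affects the running of the period under the stated rules.

2008-10-16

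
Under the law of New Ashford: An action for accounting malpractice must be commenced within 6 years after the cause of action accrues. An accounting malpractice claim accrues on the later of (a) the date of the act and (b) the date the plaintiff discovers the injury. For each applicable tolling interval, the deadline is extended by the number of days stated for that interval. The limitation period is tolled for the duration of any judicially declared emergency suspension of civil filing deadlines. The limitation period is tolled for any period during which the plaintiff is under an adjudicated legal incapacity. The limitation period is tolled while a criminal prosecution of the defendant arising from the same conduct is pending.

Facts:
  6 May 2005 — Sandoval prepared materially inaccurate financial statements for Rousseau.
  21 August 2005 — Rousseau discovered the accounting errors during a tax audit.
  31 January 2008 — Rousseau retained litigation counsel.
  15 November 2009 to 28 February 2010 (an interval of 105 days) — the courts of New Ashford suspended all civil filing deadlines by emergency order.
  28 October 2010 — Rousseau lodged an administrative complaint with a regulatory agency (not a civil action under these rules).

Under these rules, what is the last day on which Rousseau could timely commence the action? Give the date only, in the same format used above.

4 December 2011

Because discovery on 21 August 2005 post-dates the 6 May 2005 act, accrual under the later-of rule falls on 21 August 2005.
6 years from 21 August 2005 is 21 August 2011.
Because the emergency suspension of filing deadlines ran from 15 November 2009 to 28 February 2010, the deadline is extended by 105 days to 4 December 2011.
None of the other events listed affects the running of the period under the stated rules.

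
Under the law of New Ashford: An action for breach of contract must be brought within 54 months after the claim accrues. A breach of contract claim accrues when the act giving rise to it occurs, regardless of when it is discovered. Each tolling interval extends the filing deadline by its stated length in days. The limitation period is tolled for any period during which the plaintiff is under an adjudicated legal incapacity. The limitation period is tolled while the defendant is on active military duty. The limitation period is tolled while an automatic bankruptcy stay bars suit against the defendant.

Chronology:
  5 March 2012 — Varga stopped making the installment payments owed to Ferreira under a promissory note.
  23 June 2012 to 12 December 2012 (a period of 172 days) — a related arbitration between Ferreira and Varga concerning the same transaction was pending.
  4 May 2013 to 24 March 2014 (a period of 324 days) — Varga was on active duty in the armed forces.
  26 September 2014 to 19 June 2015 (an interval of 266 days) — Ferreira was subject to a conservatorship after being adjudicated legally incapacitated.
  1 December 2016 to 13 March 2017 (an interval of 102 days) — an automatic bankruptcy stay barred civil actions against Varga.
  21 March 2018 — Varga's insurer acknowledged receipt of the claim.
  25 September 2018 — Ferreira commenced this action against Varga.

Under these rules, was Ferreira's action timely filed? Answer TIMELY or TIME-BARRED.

The limitation period began to run on 5 March 2012.
Adding the 54 months base period to 5 March 2012 gives a deadline of 5 September 2016, before any tolling.
The defendant's active military service from 4 May 2013 to 24 March 2014 tolled the period for 324 days, extending the deadline to 26 July 2017.
The plaintiff's legal incapacity from 26 September 2014 to 19 June 2015 tolled the period for 266 days, extending the deadline to 18 April 2018.
The automatic bankruptcy stay from 1 December 2016 to 13 March 2017 tolled the period for 102 days, extending the deadline to 29 July 2018.
Although a pending arbitration ran from 23 June 2012 to 12 December 2012, the stated rules do not make that a tolling event, so it is disregarded.
Nothing else in the chronology tolls or restarts the period.
Ferreira filed on 25 September 2018, after the 29 July 2018 deadline, so the action is time-barred.

TIME-BARRED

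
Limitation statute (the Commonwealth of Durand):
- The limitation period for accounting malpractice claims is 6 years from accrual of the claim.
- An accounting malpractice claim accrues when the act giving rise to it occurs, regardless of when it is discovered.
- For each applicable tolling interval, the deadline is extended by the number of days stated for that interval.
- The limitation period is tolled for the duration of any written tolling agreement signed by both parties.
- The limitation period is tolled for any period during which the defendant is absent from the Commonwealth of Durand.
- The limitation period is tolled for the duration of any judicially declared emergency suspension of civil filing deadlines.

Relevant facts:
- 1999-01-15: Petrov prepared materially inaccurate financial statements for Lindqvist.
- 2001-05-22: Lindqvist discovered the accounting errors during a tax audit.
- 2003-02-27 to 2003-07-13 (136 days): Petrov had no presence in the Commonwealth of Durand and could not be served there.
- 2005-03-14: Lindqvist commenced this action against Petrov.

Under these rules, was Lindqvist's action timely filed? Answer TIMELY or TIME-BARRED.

TIMELY

The claim accrued on 1999-01-15, when the wrongful act occurred; under the stated occurrence rule the 2001-05-22 discovery does not delay accrual.
6 years from 1999-01-15 is 2005-01-15.
The defendant's absence from the jurisdiction from 2003-02-27 to 2003-07-13 tolled the period for 136 days, extending the deadline to 2005-05-31.
Lindqvist filed on 2005-03-14, before the 2005-05-31 deadline, so the action is timely.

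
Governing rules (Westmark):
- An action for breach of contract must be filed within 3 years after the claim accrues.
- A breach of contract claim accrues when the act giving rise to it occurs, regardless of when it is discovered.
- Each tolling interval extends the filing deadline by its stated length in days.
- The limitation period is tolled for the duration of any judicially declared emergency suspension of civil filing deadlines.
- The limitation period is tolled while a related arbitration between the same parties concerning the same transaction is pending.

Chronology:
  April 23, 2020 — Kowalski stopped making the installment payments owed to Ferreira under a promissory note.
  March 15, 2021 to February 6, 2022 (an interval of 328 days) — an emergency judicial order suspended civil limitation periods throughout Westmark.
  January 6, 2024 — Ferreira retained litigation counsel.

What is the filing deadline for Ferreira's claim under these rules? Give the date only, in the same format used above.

The claim accrued on April 23, 2020, the date of the act.
Adding the 3 years base period to April 23, 2020 gives a deadline of April 23, 2023, before any tolling.
The emergency suspension of filing deadlines from March 15, 2021 to February 6, 2022 tolled the period for 328 days, extending the deadline to March 16, 2024.
Nothing else in the chronology tolls or restarts the period.

March 16, 2024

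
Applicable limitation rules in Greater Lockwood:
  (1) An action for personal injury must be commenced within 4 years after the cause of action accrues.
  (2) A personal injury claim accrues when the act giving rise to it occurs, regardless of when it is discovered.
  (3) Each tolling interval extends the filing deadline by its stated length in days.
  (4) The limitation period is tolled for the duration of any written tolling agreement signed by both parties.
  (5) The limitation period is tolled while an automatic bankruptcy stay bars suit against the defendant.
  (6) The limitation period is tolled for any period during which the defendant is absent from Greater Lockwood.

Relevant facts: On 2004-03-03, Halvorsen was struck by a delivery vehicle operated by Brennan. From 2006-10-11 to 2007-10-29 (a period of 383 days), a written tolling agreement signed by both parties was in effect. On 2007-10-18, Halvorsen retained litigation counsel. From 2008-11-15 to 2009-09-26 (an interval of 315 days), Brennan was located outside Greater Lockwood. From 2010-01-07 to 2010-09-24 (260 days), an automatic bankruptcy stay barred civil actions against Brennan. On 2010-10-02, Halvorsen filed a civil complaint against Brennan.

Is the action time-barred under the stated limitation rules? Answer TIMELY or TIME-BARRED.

The claim accrued on 2004-03-03, when the wrongful act occurred.
The untolled deadline — 4 years after 2004-03-03 — is 2008-03-03.
The written tolling agreement from 2006-10-11 to 2007-10-29 tolled the period for 383 days, extending the deadline to 2009-03-21.
The period was tolled for 315 days by the defendant's absence from the jurisdiction (2008-11-15 to 2009-09-26), pushing the deadline to 2010-01-30.
The automatic bankruptcy stay from 2010-01-07 to 2010-09-24 tolled the period for 260 days, extending the deadline to 2010-10-17.
Nothing else in the chronology tolls or restarts the period.
Filing on 2010-10-02 beat the 2010-10-17 deadline — the action is timely.

TIMELY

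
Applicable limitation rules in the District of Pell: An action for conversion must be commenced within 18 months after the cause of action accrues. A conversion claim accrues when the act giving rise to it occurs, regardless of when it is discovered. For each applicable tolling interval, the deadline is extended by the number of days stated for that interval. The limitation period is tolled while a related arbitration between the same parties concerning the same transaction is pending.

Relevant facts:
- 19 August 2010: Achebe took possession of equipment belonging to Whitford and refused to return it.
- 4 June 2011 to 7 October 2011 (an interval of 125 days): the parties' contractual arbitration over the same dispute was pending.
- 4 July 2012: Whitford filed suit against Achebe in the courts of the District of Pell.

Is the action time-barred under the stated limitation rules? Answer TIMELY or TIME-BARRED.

TIME-BARRED

The limitation period began to run on 19 August 2010.
Adding the 18 months base period to 19 August 2010 gives a deadline of 19 February 2012, before any tolling.
The period was tolled for 125 days by the pending related arbitration (4 June 2011 to 7 October 2011), pushing the deadline to 23 June 2012.
Whitford filed on 4 July 2012, after the 23 June 2012 deadline, so the action is time-barred.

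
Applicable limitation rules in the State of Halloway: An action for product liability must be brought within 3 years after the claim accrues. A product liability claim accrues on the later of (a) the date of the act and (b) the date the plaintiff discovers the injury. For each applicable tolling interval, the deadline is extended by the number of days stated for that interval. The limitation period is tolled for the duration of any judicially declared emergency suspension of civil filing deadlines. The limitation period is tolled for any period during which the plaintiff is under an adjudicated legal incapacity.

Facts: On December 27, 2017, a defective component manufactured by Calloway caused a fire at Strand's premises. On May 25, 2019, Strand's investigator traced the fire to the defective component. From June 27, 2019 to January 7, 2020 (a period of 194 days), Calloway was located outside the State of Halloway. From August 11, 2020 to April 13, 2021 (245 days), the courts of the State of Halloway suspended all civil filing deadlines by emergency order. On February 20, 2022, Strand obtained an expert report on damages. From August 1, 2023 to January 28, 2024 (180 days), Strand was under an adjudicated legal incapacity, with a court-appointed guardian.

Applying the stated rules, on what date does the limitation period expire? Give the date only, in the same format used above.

January 25, 2023

Because discovery on May 25, 2019 post-dates the December 27, 2017 act, accrual under the later-of rule falls on May 25, 2019.
Adding the 3 years base period to May 25, 2019 gives a deadline of May 25, 2022, before any tolling.
The period was tolled for 245 days by the emergency suspension of filing deadlines (August 11, 2020 to April 13, 2021), pushing the deadline to January 25, 2023.
The plaintiff's legal incapacity from August 1, 2023 to January 28, 2024 began after the period had already run on January 25, 2023, so it has no tolling effect.
Although the defendant's absence ran from June 27, 2019 to January 7, 2020, the stated rules do not make that a tolling event, so it is disregarded.
None of the other events listed affects the running of the period under the stated rules.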